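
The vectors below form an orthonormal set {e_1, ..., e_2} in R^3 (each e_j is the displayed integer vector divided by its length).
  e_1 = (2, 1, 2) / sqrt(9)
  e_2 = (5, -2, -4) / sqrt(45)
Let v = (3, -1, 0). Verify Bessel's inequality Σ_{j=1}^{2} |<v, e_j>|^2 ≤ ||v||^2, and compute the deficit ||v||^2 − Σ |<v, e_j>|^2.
Σ |<v, e_j>|^2 = 46/5; ||v||^2 = 10; deficit = 4/5

Write each e_j = u_j / sqrt(<u_j, u_j>) where u_j is the displayed integer vector. Then <v, e_j> = <v, u_j> / sqrt(<u_j, u_j>), so |<v, e_j>|^2 = <v, u_j>^2 / <u_j, u_j>.
Coefficients: <v, e_1> = 5/sqrt(9), <v, e_2> = 17/sqrt(45).
Square and sum: Σ |<v, e_j>|^2 = 46/5.
Compute ||v||^2 = v·v = 10.
Deficit = 10 − 46/5 = 4/5 ≥ 0, confirming Bessel's inequality. (The deficit equals ||v − Σ <v,e_j> e_j||^2, the squared distance from v to span{e_j}.)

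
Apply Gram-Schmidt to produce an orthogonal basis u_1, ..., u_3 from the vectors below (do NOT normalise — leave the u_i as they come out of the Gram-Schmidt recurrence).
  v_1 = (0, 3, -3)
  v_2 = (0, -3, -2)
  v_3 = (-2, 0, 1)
Orthogonal basis:
  u_1 = (0, 3, -3)
  u_2 = (0, -5/2, -5/2)
  u_3 = (-2, 0, 0)

Apply the Gram-Schmidt recurrence
  u_1 = v_1
  u_i = v_i − Σ_{j<i} ((v_i · u_j) / (u_j · u_j)) · u_j.

Step by step this gives:
  u_1 = (0, 3, -3)
  u_2 = (0, -5/2, -5/2)
  u_3 = (-2, 0, 0)

Orthogonality check:
  u_2 · u_1 = 0 (should be 0)
  u_3 · u_1 = 0 (should be 0)
  u_3 · u_2 = 0 (should be 0)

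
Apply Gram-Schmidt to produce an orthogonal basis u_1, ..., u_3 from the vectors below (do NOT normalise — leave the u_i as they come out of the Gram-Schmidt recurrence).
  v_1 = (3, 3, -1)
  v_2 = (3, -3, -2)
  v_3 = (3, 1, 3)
Orthogonal basis:
  u_1 = (3, 3, -1)
  u_2 = (51/19, -63/19, -36/19)
  u_3 = (39/23, -13/23, 78/23)

Apply the Gram-Schmidt recurrence
  u_1 = v_1
  u_i = v_i − Σ_{j<i} ((v_i · u_j) / (u_j · u_j)) · u_j.

Step by step this gives:
  u_1 = (3, 3, -1)
  u_2 = (51/19, -63/19, -36/19)
  u_3 = (39/23, -13/23, 78/23)

Orthogonality check:
  u_2 · u_1 = 0 (should be 0)
  u_3 · u_1 = 0 (should be 0)
  u_3 · u_2 = 0 (should be 0)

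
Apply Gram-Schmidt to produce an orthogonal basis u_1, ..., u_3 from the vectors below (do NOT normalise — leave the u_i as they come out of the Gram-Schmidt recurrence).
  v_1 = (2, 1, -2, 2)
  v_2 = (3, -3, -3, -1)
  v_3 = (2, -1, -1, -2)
Orthogonal basis:
  u_1 = (2, 1, -2, 2)
  u_2 = (25/13, -46/13, -25/13, -27/13)
  u_3 = (7/9, 8/9, 2/9, -1)

Apply the Gram-Schmidt recurrence
  u_1 = v_1
  u_i = v_i − Σ_{j<i} ((v_i · u_j) / (u_j · u_j)) · u_j.

Step by step this gives:
  u_1 = (2, 1, -2, 2)
  u_2 = (25/13, -46/13, -25/13, -27/13)
  u_3 = (7/9, 8/9, 2/9, -1)

Orthogonality check:
  u_2 · u_1 = 0 (should be 0)
  u_3 · u_1 = 0 (should be 0)
  u_3 · u_2 = 0 (should be 0)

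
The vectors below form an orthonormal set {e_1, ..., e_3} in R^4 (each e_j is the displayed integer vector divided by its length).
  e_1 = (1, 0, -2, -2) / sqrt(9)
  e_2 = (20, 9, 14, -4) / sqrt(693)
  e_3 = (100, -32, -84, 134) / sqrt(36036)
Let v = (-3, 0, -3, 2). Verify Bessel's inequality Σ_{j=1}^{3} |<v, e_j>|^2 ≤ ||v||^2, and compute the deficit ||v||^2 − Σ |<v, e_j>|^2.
Σ |<v, e_j>|^2 = 2213/117; ||v||^2 = 22; deficit = 361/117

Write each e_j = u_j / sqrt(<u_j, u_j>) where u_j is the displayed integer vector. Then <v, e_j> = <v, u_j> / sqrt(<u_j, u_j>), so |<v, e_j>|^2 = <v, u_j>^2 / <u_j, u_j>.
Coefficients: <v, e_1> = -1/sqrt(9), <v, e_2> = -110/sqrt(693), <v, e_3> = 220/sqrt(36036).
Square and sum: Σ |<v, e_j>|^2 = 2213/117.
Compute ||v||^2 = v·v = 22.
Deficit = 22 − 2213/117 = 361/117 ≥ 0, confirming Bessel's inequality. (The deficit equals ||v − Σ <v,e_j> e_j||^2, the squared distance from v to span{e_j}.)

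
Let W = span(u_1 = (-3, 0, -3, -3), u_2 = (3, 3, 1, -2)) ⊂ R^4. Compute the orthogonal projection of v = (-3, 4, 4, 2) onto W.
proj_W(v) = (72/65, 9/65, 66/65, 57/65)

Set up U = [u_1 | ... | u_2] ∈ R^(4×2). The projector onto W = col(U) is P = U (U^T U)^(-1) U^T.
Compute U^T U =
  [27, -6]
  [-6, 23],
and U^T v = (-9, 3).
Solve U^T U · c = U^T v for the coefficients: c = (-21/65, 3/65). The projection is proj_W(v) = U c.
Check: (v - proj_W(v)) · u_1 = 0  (should be 0).
Check: (v - proj_W(v)) · u_2 = 0  (should be 0).
Result: proj_W(v) = (72/65, 9/65, 66/65, 57/65).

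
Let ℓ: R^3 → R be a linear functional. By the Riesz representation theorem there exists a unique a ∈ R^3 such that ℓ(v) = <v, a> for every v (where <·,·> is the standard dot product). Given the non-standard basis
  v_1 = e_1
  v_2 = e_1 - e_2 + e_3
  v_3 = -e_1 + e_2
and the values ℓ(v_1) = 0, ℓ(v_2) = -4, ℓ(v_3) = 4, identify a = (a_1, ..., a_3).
a = (0, 4, 0)

Write a = (a_1, ..., a_3) in the standard basis. For each basis vector v_i, ℓ(v_i) = <v_i, a> is a linear equation in the a_j's. Collect the n equations into a matrix system V a = ℓ, where row i of V is v_i (expressed in the standard basis). Since V is invertible (lower-triangular with 1s on the diagonal, up to permutation), solve by back-substitution:
  V =
[[1, 0, 0],
 [1, -1, 1],
 [-1, 1, 0]]
  V a = (0, -4, 4)
Solving gives a = (0, 4, 0).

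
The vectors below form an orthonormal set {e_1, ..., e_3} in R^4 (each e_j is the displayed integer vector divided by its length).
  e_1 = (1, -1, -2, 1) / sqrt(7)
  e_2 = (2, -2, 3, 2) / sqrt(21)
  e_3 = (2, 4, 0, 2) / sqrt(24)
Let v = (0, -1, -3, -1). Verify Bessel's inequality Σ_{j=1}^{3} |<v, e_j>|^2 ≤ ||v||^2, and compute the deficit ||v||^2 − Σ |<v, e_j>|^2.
Σ |<v, e_j>|^2 = 21/2; ||v||^2 = 11; deficit = 1/2

Write each e_j = u_j / sqrt(<u_j, u_j>) where u_j is the displayed integer vector. Then <v, e_j> = <v, u_j> / sqrt(<u_j, u_j>), so |<v, e_j>|^2 = <v, u_j>^2 / <u_j, u_j>.
Coefficients: <v, e_1> = 6/sqrt(7), <v, e_2> = -9/sqrt(21), <v, e_3> = -6/sqrt(24).
Square and sum: Σ |<v, e_j>|^2 = 21/2.
Compute ||v||^2 = v·v = 11.
Deficit = 11 − 21/2 = 1/2 ≥ 0, confirming Bessel's inequality. (The deficit equals ||v − Σ <v,e_j> e_j||^2, the squared distance from v to span{e_j}.)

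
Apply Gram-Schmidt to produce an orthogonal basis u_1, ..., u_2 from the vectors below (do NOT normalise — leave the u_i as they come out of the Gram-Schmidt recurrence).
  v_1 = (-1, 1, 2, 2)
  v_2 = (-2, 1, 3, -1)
Orthogonal basis:
  u_1 = (-1, 1, 2, 2)
  u_2 = (-13/10, 3/10, 8/5, -12/5)

Apply the Gram-Schmidt recurrence
  u_1 = v_1
  u_i = v_i − Σ_{j<i} ((v_i · u_j) / (u_j · u_j)) · u_j.

Step by step this gives:
  u_1 = (-1, 1, 2, 2)
  u_2 = (-13/10, 3/10, 8/5, -12/5)

Orthogonality check:
  u_2 · u_1 = 0 (should be 0)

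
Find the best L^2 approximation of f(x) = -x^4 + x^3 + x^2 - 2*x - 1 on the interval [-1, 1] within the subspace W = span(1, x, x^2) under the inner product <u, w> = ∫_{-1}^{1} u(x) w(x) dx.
g(x) = x^2/7 - 7*x/5 - 32/35

The best approximation g ∈ W is the orthogonal projection of f onto W. Writing g = a_0 + a_1 x + a_2 x^2, the coefficients solve the normal equations G · a = b where
  G_{ij} = <φ_i, φ_j> and b_i = <f, φ_i>, with φ_0 = 1, φ_1 = x, φ_2 = x^2.
G =
  [2, 0, 2/3]
  [0, 2/3, 0]
  [2/3, 0, 2/5],
b = (-26/15, -14/15, -58/105).
Solving gives a_0 = -32/35, a_1 = -7/5, a_2 = 1/7, so
  g(x) = x^2/7 - 7*x/5 - 32/35.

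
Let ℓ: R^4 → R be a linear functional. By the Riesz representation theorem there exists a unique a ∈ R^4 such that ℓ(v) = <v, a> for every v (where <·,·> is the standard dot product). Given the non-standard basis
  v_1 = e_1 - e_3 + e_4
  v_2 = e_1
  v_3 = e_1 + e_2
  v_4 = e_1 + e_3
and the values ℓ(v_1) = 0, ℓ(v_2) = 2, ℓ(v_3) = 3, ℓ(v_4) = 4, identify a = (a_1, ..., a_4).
a = (2, 1, 2, 0)

Write a = (a_1, ..., a_4) in the standard basis. For each basis vector v_i, ℓ(v_i) = <v_i, a> is a linear equation in the a_j's. Collect the n equations into a matrix system V a = ℓ, where row i of V is v_i (expressed in the standard basis). Since V is invertible (lower-triangular with 1s on the diagonal, up to permutation), solve by back-substitution:
  V =
[[1, 0, -1, 1],
 [1, 0, 0, 0],
 [1, 1, 0, 0],
 [1, 0, 1, 0]]
  V a = (0, 2, 3, 4)
Solving gives a = (2, 1, 2, 0).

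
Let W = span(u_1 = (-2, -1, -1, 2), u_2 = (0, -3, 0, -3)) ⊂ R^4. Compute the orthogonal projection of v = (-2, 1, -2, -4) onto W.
proj_W(v) = (6/19, -24/19, 3/19, -33/19)

Set up U = [u_1 | ... | u_2] ∈ R^(4×2). The projector onto W = col(U) is P = U (U^T U)^(-1) U^T.
Compute U^T U =
  [10, -3]
  [-3, 18],
and U^T v = (-3, 9).
Solve U^T U · c = U^T v for the coefficients: c = (-3/19, 9/19). The projection is proj_W(v) = U c.
Check: (v - proj_W(v)) · u_1 = 0  (should be 0).
Check: (v - proj_W(v)) · u_2 = 0  (should be 0).
Result: proj_W(v) = (6/19, -24/19, 3/19, -33/19).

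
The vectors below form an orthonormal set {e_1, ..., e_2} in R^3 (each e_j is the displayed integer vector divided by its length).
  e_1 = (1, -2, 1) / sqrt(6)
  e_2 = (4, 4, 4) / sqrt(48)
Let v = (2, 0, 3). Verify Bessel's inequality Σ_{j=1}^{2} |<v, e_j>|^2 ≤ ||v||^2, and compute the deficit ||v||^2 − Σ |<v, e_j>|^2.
Σ |<v, e_j>|^2 = 25/2; ||v||^2 = 13; deficit = 1/2

Write each e_j = u_j / sqrt(<u_j, u_j>) where u_j is the displayed integer vector. Then <v, e_j> = <v, u_j> / sqrt(<u_j, u_j>), so |<v, e_j>|^2 = <v, u_j>^2 / <u_j, u_j>.
Coefficients: <v, e_1> = 5/sqrt(6), <v, e_2> = 20/sqrt(48).
Square and sum: Σ |<v, e_j>|^2 = 25/2.
Compute ||v||^2 = v·v = 13.
Deficit = 13 − 25/2 = 1/2 ≥ 0, confirming Bessel's inequality. (The deficit equals ||v − Σ <v,e_j> e_j||^2, the squared distance from v to span{e_j}.)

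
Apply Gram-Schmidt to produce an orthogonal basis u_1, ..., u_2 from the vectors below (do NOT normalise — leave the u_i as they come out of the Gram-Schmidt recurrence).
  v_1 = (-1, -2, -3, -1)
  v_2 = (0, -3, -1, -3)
Orthogonal basis:
  u_1 = (-1, -2, -3, -1)
  u_2 = (4/5, -7/5, 7/5, -11/5)

Apply the Gram-Schmidt recurrence
  u_1 = v_1
  u_i = v_i − Σ_{j<i} ((v_i · u_j) / (u_j · u_j)) · u_j.

Step by step this gives:
  u_1 = (-1, -2, -3, -1)
  u_2 = (4/5, -7/5, 7/5, -11/5)

Orthogonality check:
  u_2 · u_1 = 0 (should be 0)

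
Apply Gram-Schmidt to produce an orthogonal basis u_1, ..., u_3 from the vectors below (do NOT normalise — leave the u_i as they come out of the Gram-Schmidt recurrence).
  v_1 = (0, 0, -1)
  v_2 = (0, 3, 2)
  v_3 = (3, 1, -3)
Orthogonal basis:
  u_1 = (0, 0, -1)
  u_2 = (0, 3, 0)
  u_3 = (3, 0, 0)

Apply the Gram-Schmidt recurrence
  u_1 = v_1
  u_i = v_i − Σ_{j<i} ((v_i · u_j) / (u_j · u_j)) · u_j.

Step by step this gives:
  u_1 = (0, 0, -1)
  u_2 = (0, 3, 0)
  u_3 = (3, 0, 0)

Orthogonality check:
  u_2 · u_1 = 0 (should be 0)
  u_3 · u_1 = 0 (should be 0)
  u_3 · u_2 = 0 (should be 0)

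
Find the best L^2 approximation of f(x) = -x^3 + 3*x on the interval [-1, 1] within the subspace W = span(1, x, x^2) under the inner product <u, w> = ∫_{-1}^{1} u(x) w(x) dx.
g(x) = 12*x/5

The best approximation g ∈ W is the orthogonal projection of f onto W. Writing g = a_0 + a_1 x + a_2 x^2, the coefficients solve the normal equations G · a = b where
  G_{ij} = <φ_i, φ_j> and b_i = <f, φ_i>, with φ_0 = 1, φ_1 = x, φ_2 = x^2.
G =
  [2, 0, 2/3]
  [0, 2/3, 0]
  [2/3, 0, 2/5],
b = (0, 8/5, 0).
Solving gives a_0 = 0, a_1 = 12/5, a_2 = 0, so
  g(x) = 12*x/5.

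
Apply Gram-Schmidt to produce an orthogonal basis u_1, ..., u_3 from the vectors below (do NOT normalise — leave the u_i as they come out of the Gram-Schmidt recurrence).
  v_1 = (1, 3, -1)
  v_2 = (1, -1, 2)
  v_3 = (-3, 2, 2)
Orthogonal basis:
  u_1 = (1, 3, -1)
  u_2 = (15/11, 1/11, 18/11)
  u_3 = (-29/10, 87/50, 58/25)

Apply the Gram-Schmidt recurrence
  u_1 = v_1
  u_i = v_i − Σ_{j<i} ((v_i · u_j) / (u_j · u_j)) · u_j.

Step by step this gives:
  u_1 = (1, 3, -1)
  u_2 = (15/11, 1/11, 18/11)
  u_3 = (-29/10, 87/50, 58/25)

Orthogonality check:
  u_2 · u_1 = 0 (should be 0)
  u_3 · u_1 = 0 (should be 0)
  u_3 · u_2 = 0 (should be 0)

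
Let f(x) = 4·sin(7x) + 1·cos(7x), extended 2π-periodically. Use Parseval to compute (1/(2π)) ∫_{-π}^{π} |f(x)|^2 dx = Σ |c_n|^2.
Σ |c_n|^2 = 17/2

Expand |f|^2 and use orthogonality of {sin(nx), cos(mx)} on [-π, π]:
  ∫_{-π}^{π} sin(nx)^2 dx = π, ∫ cos(mx)^2 dx = π, and cross terms integrate to 0.
So ∫_{-π}^{π} f(x)^2 dx = 4^2 · π + 1^2 · π = (16 + 1)π.
Divide by 2π: (16 + 1)/2 = 17/2.
By Parseval, this equals Σ |c_n|^2.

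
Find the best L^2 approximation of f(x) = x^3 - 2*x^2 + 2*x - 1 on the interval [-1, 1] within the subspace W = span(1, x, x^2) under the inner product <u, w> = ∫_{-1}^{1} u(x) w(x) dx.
g(x) = -2*x^2 + 13*x/5 - 1

The best approximation g ∈ W is the orthogonal projection of f onto W. Writing g = a_0 + a_1 x + a_2 x^2, the coefficients solve the normal equations G · a = b where
  G_{ij} = <φ_i, φ_j> and b_i = <f, φ_i>, with φ_0 = 1, φ_1 = x, φ_2 = x^2.
G =
  [2, 0, 2/3]
  [0, 2/3, 0]
  [2/3, 0, 2/5],
b = (-10/3, 26/15, -22/15).
Solving gives a_0 = -1, a_1 = 13/5, a_2 = -2, so
  g(x) = -2*x^2 + 13*x/5 - 1.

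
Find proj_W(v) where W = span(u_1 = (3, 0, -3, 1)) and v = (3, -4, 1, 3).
proj_W(v) = (27/19, 0, -27/19, 9/19)

Set up U = [u_1 | ... | u_1] ∈ R^(4×1). The projector onto W = col(U) is P = U (U^T U)^(-1) U^T.
Compute U^T U =
  [19],
and U^T v = (9).
Solve U^T U · c = U^T v for the coefficients: c = (9/19). The projection is proj_W(v) = U c.
Check: (v - proj_W(v)) · u_1 = 0  (should be 0).
Result: proj_W(v) = (27/19, 0, -27/19, 9/19).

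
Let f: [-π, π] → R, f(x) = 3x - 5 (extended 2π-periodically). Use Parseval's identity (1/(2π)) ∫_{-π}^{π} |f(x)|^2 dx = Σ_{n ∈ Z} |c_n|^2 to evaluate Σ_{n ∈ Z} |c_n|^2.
Σ |c_n|^2 = 3π^2 + 25

Expand and integrate term by term over [-π, π]:
  ∫ (3x)^2 dx = 9·(2π^3/3); ∫ 2·3·(-5)·x dx = 0 (odd integrand); ∫ (-5)^2 dx = 25·2π.
So (1/(2π)) ∫_{-π}^{π} (3x - 5)^2 dx = 9π^2/3 + 25 = 3π^2 + 25.
Parseval ⇒ Σ |c_n|^2 = 3π^2 + 25.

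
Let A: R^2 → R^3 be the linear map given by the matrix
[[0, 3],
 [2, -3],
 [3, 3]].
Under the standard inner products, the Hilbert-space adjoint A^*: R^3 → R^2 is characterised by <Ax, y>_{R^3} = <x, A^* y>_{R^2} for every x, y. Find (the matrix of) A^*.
A^* = A^T =
[[0, 2, 3],
 [3, -3, 3]]

For real matrices with standard dot products, the defining identity <Ax, y> = <x, A^* y> gives (Ax)^T y = x^T (A^*) y, i.e. x^T A^T y = x^T (A^*) y. Since this holds for all x, y, we must have A^* = A^T. Therefore
A^* =
[[0, 2, 3],
 [3, -3, 3]].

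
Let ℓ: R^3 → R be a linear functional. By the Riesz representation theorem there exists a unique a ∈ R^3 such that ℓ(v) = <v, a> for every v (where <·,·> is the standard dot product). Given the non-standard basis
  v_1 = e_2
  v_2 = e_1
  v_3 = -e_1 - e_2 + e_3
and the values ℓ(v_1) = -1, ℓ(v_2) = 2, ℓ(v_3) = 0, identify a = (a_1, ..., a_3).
a = (2, -1, 1)

Write a = (a_1, ..., a_3) in the standard basis. For each basis vector v_i, ℓ(v_i) = <v_i, a> is a linear equation in the a_j's. Collect the n equations into a matrix system V a = ℓ, where row i of V is v_i (expressed in the standard basis). Since V is invertible (lower-triangular with 1s on the diagonal, up to permutation), solve by back-substitution:
  V =
[[0, 1, 0],
 [1, 0, 0],
 [-1, -1, 1]]
  V a = (-1, 2, 0)
Solving gives a = (2, -1, 1).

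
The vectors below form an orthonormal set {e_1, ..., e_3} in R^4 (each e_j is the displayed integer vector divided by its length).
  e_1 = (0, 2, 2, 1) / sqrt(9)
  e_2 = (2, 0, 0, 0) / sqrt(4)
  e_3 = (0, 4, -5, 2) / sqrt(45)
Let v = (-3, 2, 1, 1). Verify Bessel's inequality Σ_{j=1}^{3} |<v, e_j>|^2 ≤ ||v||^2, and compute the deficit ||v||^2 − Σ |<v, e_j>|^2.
Σ |<v, e_j>|^2 = 15; ||v||^2 = 15; deficit = 0

Write each e_j = u_j / sqrt(<u_j, u_j>) where u_j is the displayed integer vector. Then <v, e_j> = <v, u_j> / sqrt(<u_j, u_j>), so |<v, e_j>|^2 = <v, u_j>^2 / <u_j, u_j>.
Coefficients: <v, e_1> = 7/sqrt(9), <v, e_2> = -6/sqrt(4), <v, e_3> = 5/sqrt(45).
Square and sum: Σ |<v, e_j>|^2 = 15.
Compute ||v||^2 = v·v = 15.
Deficit = 15 − 15 = 0 ≥ 0, confirming Bessel's inequality. (The deficit equals ||v − Σ <v,e_j> e_j||^2, the squared distance from v to span{e_j}.)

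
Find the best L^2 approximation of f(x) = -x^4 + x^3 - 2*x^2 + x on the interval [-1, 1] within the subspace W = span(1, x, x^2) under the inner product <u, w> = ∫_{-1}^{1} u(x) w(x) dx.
g(x) = -20*x^2/7 + 8*x/5 + 3/35

The best approximation g ∈ W is the orthogonal projection of f onto W. Writing g = a_0 + a_1 x + a_2 x^2, the coefficients solve the normal equations G · a = b where
  G_{ij} = <φ_i, φ_j> and b_i = <f, φ_i>, with φ_0 = 1, φ_1 = x, φ_2 = x^2.
G =
  [2, 0, 2/3]
  [0, 2/3, 0]
  [2/3, 0, 2/5],
b = (-26/15, 16/15, -38/35).
Solving gives a_0 = 3/35, a_1 = 8/5, a_2 = -20/7, so
  g(x) = -20*x^2/7 + 8*x/5 + 3/35.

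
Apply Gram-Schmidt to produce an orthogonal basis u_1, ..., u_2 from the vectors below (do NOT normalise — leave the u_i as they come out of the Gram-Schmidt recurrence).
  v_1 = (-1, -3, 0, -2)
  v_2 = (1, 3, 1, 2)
Orthogonal basis:
  u_1 = (-1, -3, 0, -2)
  u_2 = (0, 0, 1, 0)

Apply the Gram-Schmidt recurrence
  u_1 = v_1
  u_i = v_i − Σ_{j<i} ((v_i · u_j) / (u_j · u_j)) · u_j.

Step by step this gives:
  u_1 = (-1, -3, 0, -2)
  u_2 = (0, 0, 1, 0)

Orthogonality check:
  u_2 · u_1 = 0 (should be 0)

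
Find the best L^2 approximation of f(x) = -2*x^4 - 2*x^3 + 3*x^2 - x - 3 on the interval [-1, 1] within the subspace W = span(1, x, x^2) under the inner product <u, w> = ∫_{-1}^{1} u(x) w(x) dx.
g(x) = 9*x^2/7 - 11*x/5 - 99/35

The best approximation g ∈ W is the orthogonal projection of f onto W. Writing g = a_0 + a_1 x + a_2 x^2, the coefficients solve the normal equations G · a = b where
  G_{ij} = <φ_i, φ_j> and b_i = <f, φ_i>, with φ_0 = 1, φ_1 = x, φ_2 = x^2.
G =
  [2, 0, 2/3]
  [0, 2/3, 0]
  [2/3, 0, 2/5],
b = (-24/5, -22/15, -48/35).
Solving gives a_0 = -99/35, a_1 = -11/5, a_2 = 9/7, so
  g(x) = 9*x^2/7 - 11*x/5 - 99/35.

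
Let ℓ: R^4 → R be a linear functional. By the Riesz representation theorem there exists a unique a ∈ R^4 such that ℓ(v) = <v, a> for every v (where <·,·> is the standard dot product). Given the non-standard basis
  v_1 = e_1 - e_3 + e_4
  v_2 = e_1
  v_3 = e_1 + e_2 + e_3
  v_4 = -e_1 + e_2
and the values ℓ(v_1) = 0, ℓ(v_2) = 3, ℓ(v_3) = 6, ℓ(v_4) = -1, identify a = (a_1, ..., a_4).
a = (3, 2, 1, -2)

Write a = (a_1, ..., a_4) in the standard basis. For each basis vector v_i, ℓ(v_i) = <v_i, a> is a linear equation in the a_j's. Collect the n equations into a matrix system V a = ℓ, where row i of V is v_i (expressed in the standard basis). Since V is invertible (lower-triangular with 1s on the diagonal, up to permutation), solve by back-substitution:
  V =
[[1, 0, -1, 1],
 [1, 0, 0, 0],
 [1, 1, 1, 0],
 [-1, 1, 0, 0]]
  V a = (0, 3, 6, -1)
Solving gives a = (3, 2, 1, -2).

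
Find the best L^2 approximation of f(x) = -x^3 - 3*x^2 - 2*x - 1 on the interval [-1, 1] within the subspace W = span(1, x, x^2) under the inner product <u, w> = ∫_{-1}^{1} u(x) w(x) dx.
g(x) = -3*x^2 - 13*x/5 - 1

The best approximation g ∈ W is the orthogonal projection of f onto W. Writing g = a_0 + a_1 x + a_2 x^2, the coefficients solve the normal equations G · a = b where
  G_{ij} = <φ_i, φ_j> and b_i = <f, φ_i>, with φ_0 = 1, φ_1 = x, φ_2 = x^2.
G =
  [2, 0, 2/3]
  [0, 2/3, 0]
  [2/3, 0, 2/5],
b = (-4, -26/15, -28/15).
Solving gives a_0 = -1, a_1 = -13/5, a_2 = -3, so
  g(x) = -3*x^2 - 13*x/5 - 1.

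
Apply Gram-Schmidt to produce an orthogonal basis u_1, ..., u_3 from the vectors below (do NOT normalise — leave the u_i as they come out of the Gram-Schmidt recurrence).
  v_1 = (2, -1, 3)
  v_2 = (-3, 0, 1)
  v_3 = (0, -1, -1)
Orthogonal basis:
  u_1 = (2, -1, 3)
  u_2 = (-18/7, -3/14, 23/14)
  u_3 = (-14/131, -154/131, -42/131)

Apply the Gram-Schmidt recurrence
  u_1 = v_1
  u_i = v_i − Σ_{j<i} ((v_i · u_j) / (u_j · u_j)) · u_j.

Step by step this gives:
  u_1 = (2, -1, 3)
  u_2 = (-18/7, -3/14, 23/14)
  u_3 = (-14/131, -154/131, -42/131)

Orthogonality check:
  u_2 · u_1 = 0 (should be 0)
  u_3 · u_1 = 0 (should be 0)
  u_3 · u_2 = 0 (should be 0)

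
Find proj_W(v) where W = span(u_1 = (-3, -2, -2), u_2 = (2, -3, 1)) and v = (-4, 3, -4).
proj_W(v) = (-560/117, 679/234, -49/18)

Set up U = [u_1 | ... | u_2] ∈ R^(3×2). The projector onto W = col(U) is P = U (U^T U)^(-1) U^T.
Compute U^T U =
  [17, -2]
  [-2, 14],
and U^T v = (14, -21).
Solve U^T U · c = U^T v for the coefficients: c = (77/117, -329/234). The projection is proj_W(v) = U c.
Check: (v - proj_W(v)) · u_1 = 0  (should be 0).
Check: (v - proj_W(v)) · u_2 = 0  (should be 0).
Result: proj_W(v) = (-560/117, 679/234, -49/18).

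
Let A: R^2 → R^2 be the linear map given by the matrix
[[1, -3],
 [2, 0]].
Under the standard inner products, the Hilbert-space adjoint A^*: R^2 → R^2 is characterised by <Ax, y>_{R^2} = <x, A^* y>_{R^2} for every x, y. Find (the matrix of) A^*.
A^* = A^T =
[[1, 2],
 [-3, 0]]

For real matrices with standard dot products, the defining identity <Ax, y> = <x, A^* y> gives (Ax)^T y = x^T (A^*) y, i.e. x^T A^T y = x^T (A^*) y. Since this holds for all x, y, we must have A^* = A^T. Therefore
A^* =
[[1, 2],
 [-3, 0]].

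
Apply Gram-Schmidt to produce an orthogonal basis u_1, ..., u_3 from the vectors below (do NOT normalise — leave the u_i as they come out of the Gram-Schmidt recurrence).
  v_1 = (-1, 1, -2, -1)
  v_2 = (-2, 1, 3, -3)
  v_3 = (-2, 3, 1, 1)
Orthogonal basis:
  u_1 = (-1, 1, -2, -1)
  u_2 = (-2, 1, 3, -3)
  u_3 = (-178/161, 388/161, 106/161, 354/161)

Apply the Gram-Schmidt recurrence
  u_1 = v_1
  u_i = v_i − Σ_{j<i} ((v_i · u_j) / (u_j · u_j)) · u_j.

Step by step this gives:
  u_1 = (-1, 1, -2, -1)
  u_2 = (-2, 1, 3, -3)
  u_3 = (-178/161, 388/161, 106/161, 354/161)

Orthogonality check:
  u_2 · u_1 = 0 (should be 0)
  u_3 · u_1 = 0 (should be 0)
  u_3 · u_2 = 0 (should be 0)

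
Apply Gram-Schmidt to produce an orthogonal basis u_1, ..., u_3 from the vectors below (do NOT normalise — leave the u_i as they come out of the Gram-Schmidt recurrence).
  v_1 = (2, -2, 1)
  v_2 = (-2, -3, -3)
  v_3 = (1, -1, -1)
Orthogonal basis:
  u_1 = (2, -2, 1)
  u_2 = (-16/9, -29/9, -26/9)
  u_3 = (135/197, 60/197, -150/197)

Apply the Gram-Schmidt recurrence
  u_1 = v_1
  u_i = v_i − Σ_{j<i} ((v_i · u_j) / (u_j · u_j)) · u_j.

Step by step this gives:
  u_1 = (2, -2, 1)
  u_2 = (-16/9, -29/9, -26/9)
  u_3 = (135/197, 60/197, -150/197)

Orthogonality check:
  u_2 · u_1 = 0 (should be 0)
  u_3 · u_1 = 0 (should be 0)
  u_3 · u_2 = 0 (should be 0)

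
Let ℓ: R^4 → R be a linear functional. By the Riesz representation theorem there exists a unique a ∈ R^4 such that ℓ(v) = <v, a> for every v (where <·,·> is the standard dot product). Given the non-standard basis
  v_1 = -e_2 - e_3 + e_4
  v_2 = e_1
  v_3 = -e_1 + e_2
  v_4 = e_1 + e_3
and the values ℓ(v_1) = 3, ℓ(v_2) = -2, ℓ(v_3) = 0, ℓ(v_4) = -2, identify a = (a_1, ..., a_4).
a = (-2, -2, 0, 1)

Write a = (a_1, ..., a_4) in the standard basis. For each basis vector v_i, ℓ(v_i) = <v_i, a> is a linear equation in the a_j's. Collect the n equations into a matrix system V a = ℓ, where row i of V is v_i (expressed in the standard basis). Since V is invertible (lower-triangular with 1s on the diagonal, up to permutation), solve by back-substitution:
  V =
[[0, -1, -1, 1],
 [1, 0, 0, 0],
 [-1, 1, 0, 0],
 [1, 0, 1, 0]]
  V a = (3, -2, 0, -2)
Solving gives a = (-2, -2, 0, 1).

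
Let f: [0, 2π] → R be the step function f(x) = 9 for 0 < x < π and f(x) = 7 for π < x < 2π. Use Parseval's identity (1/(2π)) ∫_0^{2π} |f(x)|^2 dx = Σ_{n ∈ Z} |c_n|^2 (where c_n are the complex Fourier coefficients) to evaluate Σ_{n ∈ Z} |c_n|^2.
Σ |c_n|^2 = 65

Parseval equates the L^2 energy of f (normalised by 1/(2π)) with the ℓ^2 sum of its Fourier coefficients: (1/(2π)) ∫_0^{2π} |f|^2 = Σ |c_n|^2.
Compute the left side: (1/(2π)) [∫_0^π 9^2 dx + ∫_π^{2π} 7^2 dx] = (1/(2π)) · (81π + 49π) = (81 + 49)/2 = 65.
So Σ_{n ∈ Z} |c_n|^2 = 65.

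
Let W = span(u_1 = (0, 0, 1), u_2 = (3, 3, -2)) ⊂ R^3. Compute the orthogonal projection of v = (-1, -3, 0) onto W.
proj_W(v) = (-2, -2, 0)

Set up U = [u_1 | ... | u_2] ∈ R^(3×2). The projector onto W = col(U) is P = U (U^T U)^(-1) U^T.
Compute U^T U =
  [1, -2]
  [-2, 22],
and U^T v = (0, -12).
Solve U^T U · c = U^T v for the coefficients: c = (-4/3, -2/3). The projection is proj_W(v) = U c.
Check: (v - proj_W(v)) · u_1 = 0  (should be 0).
Check: (v - proj_W(v)) · u_2 = 0  (should be 0).
Result: proj_W(v) = (-2, -2, 0).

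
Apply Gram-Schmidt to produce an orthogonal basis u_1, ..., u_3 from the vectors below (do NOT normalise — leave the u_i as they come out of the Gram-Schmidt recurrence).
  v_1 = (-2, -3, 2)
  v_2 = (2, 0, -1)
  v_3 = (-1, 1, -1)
Orthogonal basis:
  u_1 = (-2, -3, 2)
  u_2 = (22/17, -18/17, -5/17)
  u_3 = (-3/7, -2/7, -6/7)

Apply the Gram-Schmidt recurrence
  u_1 = v_1
  u_i = v_i − Σ_{j<i} ((v_i · u_j) / (u_j · u_j)) · u_j.

Step by step this gives:
  u_1 = (-2, -3, 2)
  u_2 = (22/17, -18/17, -5/17)
  u_3 = (-3/7, -2/7, -6/7)

Orthogonality check:
  u_2 · u_1 = 0 (should be 0)
  u_3 · u_1 = 0 (should be 0)
  u_3 · u_2 = 0 (should be 0)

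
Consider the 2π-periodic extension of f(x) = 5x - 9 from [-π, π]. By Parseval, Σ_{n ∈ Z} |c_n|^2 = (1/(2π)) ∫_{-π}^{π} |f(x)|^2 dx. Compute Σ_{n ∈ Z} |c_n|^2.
Σ |c_n|^2 = 25π^2/3 + 81

Expand and integrate term by term over [-π, π]:
  ∫ (5x)^2 dx = 25·(2π^3/3); ∫ 2·5·(-9)·x dx = 0 (odd integrand); ∫ (-9)^2 dx = 81·2π.
So (1/(2π)) ∫_{-π}^{π} (5x - 9)^2 dx = 25π^2/3 + 81 = 25π^2/3 + 81.
Parseval ⇒ Σ |c_n|^2 = 25π^2/3 + 81.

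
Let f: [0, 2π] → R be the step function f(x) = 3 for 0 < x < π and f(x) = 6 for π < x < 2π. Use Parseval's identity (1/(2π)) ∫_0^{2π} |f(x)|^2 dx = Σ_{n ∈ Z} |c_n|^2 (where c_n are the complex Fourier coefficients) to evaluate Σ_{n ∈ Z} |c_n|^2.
Σ |c_n|^2 = 45/2

Parseval equates the L^2 energy of f (normalised by 1/(2π)) with the ℓ^2 sum of its Fourier coefficients: (1/(2π)) ∫_0^{2π} |f|^2 = Σ |c_n|^2.
Compute the left side: (1/(2π)) [∫_0^π 3^2 dx + ∫_π^{2π} 6^2 dx] = (1/(2π)) · (9π + 36π) = (9 + 36)/2 = 45/2.
So Σ_{n ∈ Z} |c_n|^2 = 45/2.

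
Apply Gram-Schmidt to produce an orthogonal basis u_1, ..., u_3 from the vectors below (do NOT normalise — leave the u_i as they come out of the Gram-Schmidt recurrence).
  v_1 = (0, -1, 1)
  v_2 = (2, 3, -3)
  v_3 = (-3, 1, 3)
Orthogonal basis:
  u_1 = (0, -1, 1)
  u_2 = (2, 0, 0)
  u_3 = (0, 2, 2)

Apply the Gram-Schmidt recurrence
  u_1 = v_1
  u_i = v_i − Σ_{j<i} ((v_i · u_j) / (u_j · u_j)) · u_j.

Step by step this gives:
  u_1 = (0, -1, 1)
  u_2 = (2, 0, 0)
  u_3 = (0, 2, 2)

Orthogonality check:
  u_2 · u_1 = 0 (should be 0)
  u_3 · u_1 = 0 (should be 0)
  u_3 · u_2 = 0 (should be 0)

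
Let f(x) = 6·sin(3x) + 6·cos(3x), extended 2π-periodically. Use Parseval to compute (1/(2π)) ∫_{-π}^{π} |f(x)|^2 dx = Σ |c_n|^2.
Σ |c_n|^2 = 36

Expand |f|^2 and use orthogonality of {sin(nx), cos(mx)} on [-π, π]:
  ∫_{-π}^{π} sin(nx)^2 dx = π, ∫ cos(mx)^2 dx = π, and cross terms integrate to 0.
So ∫_{-π}^{π} f(x)^2 dx = 6^2 · π + 6^2 · π = (36 + 36)π.
Divide by 2π: (36 + 36)/2 = 36.
By Parseval, this equals Σ |c_n|^2.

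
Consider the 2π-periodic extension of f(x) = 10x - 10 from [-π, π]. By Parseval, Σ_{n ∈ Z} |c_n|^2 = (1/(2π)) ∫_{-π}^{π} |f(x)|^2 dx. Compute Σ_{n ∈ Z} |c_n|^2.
Σ |c_n|^2 = 100π^2/3 + 100

Expand and integrate term by term over [-π, π]:
  ∫ (10x)^2 dx = 100·(2π^3/3); ∫ 2·10·(-10)·x dx = 0 (odd integrand); ∫ (-10)^2 dx = 100·2π.
So (1/(2π)) ∫_{-π}^{π} (10x - 10)^2 dx = 100π^2/3 + 100 = 100π^2/3 + 100.
Parseval ⇒ Σ |c_n|^2 = 100π^2/3 + 100.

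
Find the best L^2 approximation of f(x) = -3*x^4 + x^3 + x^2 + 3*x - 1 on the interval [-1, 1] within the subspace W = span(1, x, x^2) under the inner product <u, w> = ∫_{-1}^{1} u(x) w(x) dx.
g(x) = -11*x^2/7 + 18*x/5 - 26/35

The best approximation g ∈ W is the orthogonal projection of f onto W. Writing g = a_0 + a_1 x + a_2 x^2, the coefficients solve the normal equations G · a = b where
  G_{ij} = <φ_i, φ_j> and b_i = <f, φ_i>, with φ_0 = 1, φ_1 = x, φ_2 = x^2.
G =
  [2, 0, 2/3]
  [0, 2/3, 0]
  [2/3, 0, 2/5],
b = (-38/15, 12/5, -118/105).
Solving gives a_0 = -26/35, a_1 = 18/5, a_2 = -11/7, so
  g(x) = -11*x^2/7 + 18*x/5 - 26/35.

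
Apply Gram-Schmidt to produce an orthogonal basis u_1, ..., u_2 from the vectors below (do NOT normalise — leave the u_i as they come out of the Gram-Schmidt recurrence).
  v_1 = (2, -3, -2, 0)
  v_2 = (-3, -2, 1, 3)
Orthogonal basis:
  u_1 = (2, -3, -2, 0)
  u_2 = (-47/17, -40/17, 13/17, 3)

Apply the Gram-Schmidt recurrence
  u_1 = v_1
  u_i = v_i − Σ_{j<i} ((v_i · u_j) / (u_j · u_j)) · u_j.

Step by step this gives:
  u_1 = (2, -3, -2, 0)
  u_2 = (-47/17, -40/17, 13/17, 3)

Orthogonality check:
  u_2 · u_1 = 0 (should be 0)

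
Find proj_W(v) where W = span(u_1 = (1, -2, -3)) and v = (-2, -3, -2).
proj_W(v) = (5/7, -10/7, -15/7)

Set up U = [u_1 | ... | u_1] ∈ R^(3×1). The projector onto W = col(U) is P = U (U^T U)^(-1) U^T.
Compute U^T U =
  [14],
and U^T v = (10).
Solve U^T U · c = U^T v for the coefficients: c = (5/7). The projection is proj_W(v) = U c.
Check: (v - proj_W(v)) · u_1 = 0  (should be 0).
Result: proj_W(v) = (5/7, -10/7, -15/7).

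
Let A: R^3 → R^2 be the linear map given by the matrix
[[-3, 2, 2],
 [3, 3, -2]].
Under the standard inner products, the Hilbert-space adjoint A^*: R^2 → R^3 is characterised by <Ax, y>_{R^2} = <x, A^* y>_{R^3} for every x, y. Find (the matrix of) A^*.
A^* = A^T =
[[-3, 3],
 [2, 3],
 [2, -2]]

For real matrices with standard dot products, the defining identity <Ax, y> = <x, A^* y> gives (Ax)^T y = x^T (A^*) y, i.e. x^T A^T y = x^T (A^*) y. Since this holds for all x, y, we must have A^* = A^T. Therefore
A^* =
[[-3, 3],
 [2, 3],
 [2, -2]].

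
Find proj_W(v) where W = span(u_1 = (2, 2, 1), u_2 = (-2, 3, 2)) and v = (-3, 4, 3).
proj_W(v) = (-414/137, 566/137, 381/137)

Set up U = [u_1 | ... | u_2] ∈ R^(3×2). The projector onto W = col(U) is P = U (U^T U)^(-1) U^T.
Compute U^T U =
  [9, 4]
  [4, 17],
and U^T v = (5, 24).
Solve U^T U · c = U^T v for the coefficients: c = (-11/137, 196/137). The projection is proj_W(v) = U c.
Check: (v - proj_W(v)) · u_1 = 0  (should be 0).
Check: (v - proj_W(v)) · u_2 = 0  (should be 0).
Result: proj_W(v) = (-414/137, 566/137, 381/137).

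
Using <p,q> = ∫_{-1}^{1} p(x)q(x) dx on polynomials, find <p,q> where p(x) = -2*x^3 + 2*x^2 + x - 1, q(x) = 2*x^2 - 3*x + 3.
<p,q> = -4/3

Expand the product: p(x)·q(x) = -4*x^5 + 10*x^4 - 10*x^3 + x^2 + 6*x - 3.
∫_{-1}^{1} of each monomial x^k gives [2/(k+1) if k even, 0 if k odd]. Integrating term-by-term (or equivalently evaluating the antiderivative F(x) = -2*x^6/3 + 2*x^5 - 5*x^4/2 + x^3/3 + 3*x^2 - 3*x at the endpoints):
  F(1) − F(−1) = -5/6 − (1/2) = -4/3.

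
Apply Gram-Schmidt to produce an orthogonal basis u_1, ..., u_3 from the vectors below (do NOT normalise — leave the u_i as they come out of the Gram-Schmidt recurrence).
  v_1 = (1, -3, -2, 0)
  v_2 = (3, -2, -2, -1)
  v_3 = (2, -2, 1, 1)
Orthogonal basis:
  u_1 = (1, -3, -2, 0)
  u_2 = (29/14, 11/14, -1/7, -1)
  u_3 = (89/83, -75/83, 157/83, 103/83)

Apply the Gram-Schmidt recurrence
  u_1 = v_1
  u_i = v_i − Σ_{j<i} ((v_i · u_j) / (u_j · u_j)) · u_j.

Step by step this gives:
  u_1 = (1, -3, -2, 0)
  u_2 = (29/14, 11/14, -1/7, -1)
  u_3 = (89/83, -75/83, 157/83, 103/83)

Orthogonality check:
  u_2 · u_1 = 0 (should be 0)
  u_3 · u_1 = 0 (should be 0)
  u_3 · u_2 = 0 (should be 0)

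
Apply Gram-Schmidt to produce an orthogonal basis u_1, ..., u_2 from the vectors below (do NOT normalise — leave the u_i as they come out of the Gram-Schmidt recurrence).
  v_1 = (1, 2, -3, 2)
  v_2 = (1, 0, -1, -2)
Orthogonal basis:
  u_1 = (1, 2, -3, 2)
  u_2 = (1, 0, -1, -2)

Apply the Gram-Schmidt recurrence
  u_1 = v_1
  u_i = v_i − Σ_{j<i} ((v_i · u_j) / (u_j · u_j)) · u_j.

Step by step this gives:
  u_1 = (1, 2, -3, 2)
  u_2 = (1, 0, -1, -2)

Orthogonality check:
  u_2 · u_1 = 0 (should be 0)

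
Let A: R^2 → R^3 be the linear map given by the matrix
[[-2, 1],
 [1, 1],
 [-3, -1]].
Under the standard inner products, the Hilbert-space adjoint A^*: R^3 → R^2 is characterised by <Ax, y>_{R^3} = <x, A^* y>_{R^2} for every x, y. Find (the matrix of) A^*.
A^* = A^T =
[[-2, 1, -3],
 [1, 1, -1]]

For real matrices with standard dot products, the defining identity <Ax, y> = <x, A^* y> gives (Ax)^T y = x^T (A^*) y, i.e. x^T A^T y = x^T (A^*) y. Since this holds for all x, y, we must have A^* = A^T. Therefore
A^* =
[[-2, 1, -3],
 [1, 1, -1]].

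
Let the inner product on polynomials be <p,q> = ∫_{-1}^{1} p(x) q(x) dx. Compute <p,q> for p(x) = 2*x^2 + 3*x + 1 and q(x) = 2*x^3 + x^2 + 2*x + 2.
<p,q> = 218/15

Expand the product: p(x)·q(x) = 4*x^5 + 8*x^4 + 9*x^3 + 11*x^2 + 8*x + 2.
∫_{-1}^{1} of each monomial x^k gives [2/(k+1) if k even, 0 if k odd]. Integrating term-by-term (or equivalently evaluating the antiderivative F(x) = 2*x^6/3 + 8*x^5/5 + 9*x^4/4 + 11*x^3/3 + 4*x^2 + 2*x at the endpoints):
  F(1) − F(−1) = 851/60 − (-7/20) = 218/15.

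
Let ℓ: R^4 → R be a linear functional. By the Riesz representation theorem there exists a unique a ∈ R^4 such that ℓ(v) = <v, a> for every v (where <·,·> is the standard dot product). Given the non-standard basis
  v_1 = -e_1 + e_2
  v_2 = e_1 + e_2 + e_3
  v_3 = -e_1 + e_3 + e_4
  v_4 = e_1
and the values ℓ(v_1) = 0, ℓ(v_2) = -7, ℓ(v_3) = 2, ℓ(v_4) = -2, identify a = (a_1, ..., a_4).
a = (-2, -2, -3, 3)

Write a = (a_1, ..., a_4) in the standard basis. For each basis vector v_i, ℓ(v_i) = <v_i, a> is a linear equation in the a_j's. Collect the n equations into a matrix system V a = ℓ, where row i of V is v_i (expressed in the standard basis). Since V is invertible (lower-triangular with 1s on the diagonal, up to permutation), solve by back-substitution:
  V =
[[-1, 1, 0, 0],
 [1, 1, 1, 0],
 [-1, 0, 1, 1],
 [1, 0, 0, 0]]
  V a = (0, -7, 2, -2)
Solving gives a = (-2, -2, -3, 3).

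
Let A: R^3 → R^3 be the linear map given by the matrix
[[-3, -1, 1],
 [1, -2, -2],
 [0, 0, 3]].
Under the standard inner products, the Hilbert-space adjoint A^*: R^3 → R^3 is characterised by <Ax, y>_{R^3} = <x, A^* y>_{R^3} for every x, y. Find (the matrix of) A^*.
A^* = A^T =
[[-3, 1, 0],
 [-1, -2, 0],
 [1, -2, 3]]

For real matrices with standard dot products, the defining identity <Ax, y> = <x, A^* y> gives (Ax)^T y = x^T (A^*) y, i.e. x^T A^T y = x^T (A^*) y. Since this holds for all x, y, we must have A^* = A^T. Therefore
A^* =
[[-3, 1, 0],
 [-1, -2, 0],
 [1, -2, 3]].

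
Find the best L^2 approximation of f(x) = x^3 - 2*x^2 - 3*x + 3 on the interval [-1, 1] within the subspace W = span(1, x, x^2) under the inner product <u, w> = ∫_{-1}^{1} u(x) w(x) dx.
g(x) = -2*x^2 - 12*x/5 + 3

The best approximation g ∈ W is the orthogonal projection of f onto W. Writing g = a_0 + a_1 x + a_2 x^2, the coefficients solve the normal equations G · a = b where
  G_{ij} = <φ_i, φ_j> and b_i = <f, φ_i>, with φ_0 = 1, φ_1 = x, φ_2 = x^2.
G =
  [2, 0, 2/3]
  [0, 2/3, 0]
  [2/3, 0, 2/5],
b = (14/3, -8/5, 6/5).
Solving gives a_0 = 3, a_1 = -12/5, a_2 = -2, so
  g(x) = -2*x^2 - 12*x/5 + 3.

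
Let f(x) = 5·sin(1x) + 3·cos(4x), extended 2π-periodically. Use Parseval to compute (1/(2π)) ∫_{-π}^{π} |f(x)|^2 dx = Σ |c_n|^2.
Σ |c_n|^2 = 17

Expand |f|^2 and use orthogonality of {sin(nx), cos(mx)} on [-π, π]:
  ∫_{-π}^{π} sin(nx)^2 dx = π, ∫ cos(mx)^2 dx = π, and cross terms integrate to 0.
So ∫_{-π}^{π} f(x)^2 dx = 5^2 · π + 3^2 · π = (25 + 9)π.
Divide by 2π: (25 + 9)/2 = 17.
By Parseval, this equals Σ |c_n|^2.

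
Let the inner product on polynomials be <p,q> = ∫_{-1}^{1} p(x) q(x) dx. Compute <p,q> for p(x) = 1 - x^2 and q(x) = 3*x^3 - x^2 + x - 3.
<p,q> = -64/15

Expand the product: p(x)·q(x) = -3*x^5 + x^4 + 2*x^3 + 2*x^2 + x - 3.
∫_{-1}^{1} of each monomial x^k gives [2/(k+1) if k even, 0 if k odd]. Integrating term-by-term (or equivalently evaluating the antiderivative F(x) = -x^6/2 + x^5/5 + x^4/2 + 2*x^3/3 + x^2/2 - 3*x at the endpoints):
  F(1) − F(−1) = -49/30 − (79/30) = -64/15.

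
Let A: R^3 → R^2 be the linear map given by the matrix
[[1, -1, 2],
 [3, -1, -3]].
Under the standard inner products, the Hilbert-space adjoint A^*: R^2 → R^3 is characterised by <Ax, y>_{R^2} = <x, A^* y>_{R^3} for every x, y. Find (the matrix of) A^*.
A^* = A^T =
[[1, 3],
 [-1, -1],
 [2, -3]]

For real matrices with standard dot products, the defining identity <Ax, y> = <x, A^* y> gives (Ax)^T y = x^T (A^*) y, i.e. x^T A^T y = x^T (A^*) y. Since this holds for all x, y, we must have A^* = A^T. Therefore
A^* =
[[1, 3],
 [-1, -1],
 [2, -3]].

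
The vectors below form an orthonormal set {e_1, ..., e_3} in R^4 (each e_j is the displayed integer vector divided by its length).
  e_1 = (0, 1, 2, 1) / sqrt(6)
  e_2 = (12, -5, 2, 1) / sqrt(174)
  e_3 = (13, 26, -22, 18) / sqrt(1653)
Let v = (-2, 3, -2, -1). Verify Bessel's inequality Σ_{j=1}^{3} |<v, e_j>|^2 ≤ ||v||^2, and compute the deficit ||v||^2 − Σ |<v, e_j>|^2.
Σ |<v, e_j>|^2 = 294/19; ||v||^2 = 18; deficit = 48/19

Write each e_j = u_j / sqrt(<u_j, u_j>) where u_j is the displayed integer vector. Then <v, e_j> = <v, u_j> / sqrt(<u_j, u_j>), so |<v, e_j>|^2 = <v, u_j>^2 / <u_j, u_j>.
Coefficients: <v, e_1> = -2/sqrt(6), <v, e_2> = -44/sqrt(174), <v, e_3> = 78/sqrt(1653).
Square and sum: Σ |<v, e_j>|^2 = 294/19.
Compute ||v||^2 = v·v = 18.
Deficit = 18 − 294/19 = 48/19 ≥ 0, confirming Bessel's inequality. (The deficit equals ||v − Σ <v,e_j> e_j||^2, the squared distance from v to span{e_j}.)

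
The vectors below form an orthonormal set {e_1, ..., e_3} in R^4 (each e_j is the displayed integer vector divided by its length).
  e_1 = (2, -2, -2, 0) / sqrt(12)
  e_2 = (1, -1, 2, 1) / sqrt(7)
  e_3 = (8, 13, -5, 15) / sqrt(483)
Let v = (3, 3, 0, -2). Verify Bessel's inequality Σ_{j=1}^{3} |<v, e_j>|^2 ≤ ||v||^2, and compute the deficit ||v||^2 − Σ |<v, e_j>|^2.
Σ |<v, e_j>|^2 = 65/23; ||v||^2 = 22; deficit = 441/23

Write each e_j = u_j / sqrt(<u_j, u_j>) where u_j is the displayed integer vector. Then <v, e_j> = <v, u_j> / sqrt(<u_j, u_j>), so |<v, e_j>|^2 = <v, u_j>^2 / <u_j, u_j>.
Coefficients: <v, e_1> = 0/sqrt(12), <v, e_2> = -2/sqrt(7), <v, e_3> = 33/sqrt(483).
Square and sum: Σ |<v, e_j>|^2 = 65/23.
Compute ||v||^2 = v·v = 22.
Deficit = 22 − 65/23 = 441/23 ≥ 0, confirming Bessel's inequality. (The deficit equals ||v − Σ <v,e_j> e_j||^2, the squared distance from v to span{e_j}.)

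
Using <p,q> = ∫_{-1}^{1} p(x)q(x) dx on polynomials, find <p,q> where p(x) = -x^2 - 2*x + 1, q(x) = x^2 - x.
<p,q> = 8/5

Expand the product: p(x)·q(x) = -x^4 - x^3 + 3*x^2 - x.
∫_{-1}^{1} of each monomial x^k gives [2/(k+1) if k even, 0 if k odd]. Integrating term-by-term (or equivalently evaluating the antiderivative F(x) = -x^5/5 - x^4/4 + x^3 - x^2/2 at the endpoints):
  F(1) − F(−1) = 1/20 − (-31/20) = 8/5.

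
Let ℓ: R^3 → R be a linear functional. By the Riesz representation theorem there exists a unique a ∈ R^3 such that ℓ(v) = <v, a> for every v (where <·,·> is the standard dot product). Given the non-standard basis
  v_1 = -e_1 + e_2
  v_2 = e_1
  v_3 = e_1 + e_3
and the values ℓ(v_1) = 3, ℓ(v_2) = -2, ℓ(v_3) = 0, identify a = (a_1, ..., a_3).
a = (-2, 1, 2)

Write a = (a_1, ..., a_3) in the standard basis. For each basis vector v_i, ℓ(v_i) = <v_i, a> is a linear equation in the a_j's. Collect the n equations into a matrix system V a = ℓ, where row i of V is v_i (expressed in the standard basis). Since V is invertible (lower-triangular with 1s on the diagonal, up to permutation), solve by back-substitution:
  V =
[[-1, 1, 0],
 [1, 0, 0],
 [1, 0, 1]]
  V a = (3, -2, 0)
Solving gives a = (-2, 1, 2).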